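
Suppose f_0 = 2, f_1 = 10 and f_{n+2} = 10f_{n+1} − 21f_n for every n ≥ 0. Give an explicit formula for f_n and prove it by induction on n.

Claim: f_n = 7^n + 3^n.

Base cases: f_0 = 2 and 7^0 + 3^0 = 2; f_1 = 10 and 7^1 + 3^1 = 10.
Assume f_j = 7^j + 3^j for all 0 ≤ j ≤ r, where r ≥ 1.
Then f_{r+1} = 10f_r − 21f_{r−1} = 10·(7^r + 3^r) − 21·(7^{r−1} + 3^{r−1}) = (10·7 − 21)7^{r−1} + (10·3 − 21)3^{r−1} = 49·7^{r−1} + 9·3^{r−1} = 7^{r+1} + 3^{r+1}.
This completes the inductive step, so f_n = 7^n + 3^n for all n ≥ 0.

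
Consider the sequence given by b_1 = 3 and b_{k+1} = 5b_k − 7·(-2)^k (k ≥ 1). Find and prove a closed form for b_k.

Claim: b_k = 5^k + (-2)^k.

Base case: b_1 = 3, and 5^1 + (-2)^1 = 5 − 2 = 3.
Assume b_j = 5^j + (-2)^j for some j ≥ 1.
Then b_{j+1} = 5b_j − 7·(-2)^j = 5·(5^j + (-2)^j) − 7·(-2)^j = 5^{j+1} + 5·(-2)^j − 7·(-2)^j = 5^{j+1} − 2·(-2)^j = 5^{j+1} + (-2)^{j+1}.
This completes the inductive step, so b_k = 5^k + (-2)^k for all k ≥ 1.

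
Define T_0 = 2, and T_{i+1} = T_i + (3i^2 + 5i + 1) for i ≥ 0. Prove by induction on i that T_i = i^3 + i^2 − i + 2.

Base case: T_0 = 2, and 0^3 + 0^2 − 0 + 2 = 2.
Assume T_m = m^3 + m^2 − m + 2.
Then T_{m+1} = T_m + (3m^2 + 5m + 1) = (m^3 + m^2 − m + 2) + (3m^2 + 5m + 1) = m^3 + 4m^2 + 4m + 3,
and (m+1)^3 + (m+1)^2 − (m+1) + 2 = m^3 + 4m^2 + 4m + 3.
This completes the inductive step, so T_i = i^3 + i^2 − i + 2 for all i ≥ 0.

T_i = i^3 + i^2 − i + 2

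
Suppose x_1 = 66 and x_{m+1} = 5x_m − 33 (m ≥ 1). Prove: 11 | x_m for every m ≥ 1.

Base case: x_1 = 66 = 11·6, so 11 | x_1.
Assume 11 | x_j, so x_j = 11t for some integer t.
Then x_{j+1} = 5x_j − 33 = 5·(11t) − 33 = 11(5t − 3), so 11 | x_{j+1}.
By induction, 11 | x_m for all m ≥ 1.

11 | x_m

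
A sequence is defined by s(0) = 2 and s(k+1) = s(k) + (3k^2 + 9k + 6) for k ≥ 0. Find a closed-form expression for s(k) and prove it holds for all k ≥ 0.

Claim: s(k) = k^3 + 3k^2 + 2k + 2.

Base case: s(0) = 2, and 0^3 + 3·0^2 + 2·0 + 2 = 2.
Assume s(j) = j^3 + 3j^2 + 2j + 2.
Then s(j+1) = s(j) + (3j^2 + 9j + 6) = (j^3 + 3j^2 + 2j + 2) + (3j^2 + 9j + 6) = j^3 + 6j^2 + 11j + 8,
and (j+1)^3 + 3·(j+1)^2 + 2·(j+1) + 2 = j^3 + 6j^2 + 11j + 8.
Hence s(k) = k^3 + 3k^2 + 2k + 2 for every k ≥ 0, by induction.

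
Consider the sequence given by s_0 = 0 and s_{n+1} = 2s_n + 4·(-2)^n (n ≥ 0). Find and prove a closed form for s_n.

Claim: s_n = 2^n − (-2)^n.

Base case: s_0 = 0, and 2^0 − (-2)^0 = 1 − 1 = 0.
Assume s_m = 2^m − (-2)^m for some m ≥ 0.
Then s_{m+1} = 2s_m + 4·(-2)^m = 2·(2^m − (-2)^m) + 4·(-2)^m = 2^{m+1} − 2·(-2)^m + 4·(-2)^m = 2^{m+1} + 2·(-2)^m = 2^{m+1} − (-2)^{m+1}.
By induction, s_n = 2^n − (-2)^n for all n ≥ 0.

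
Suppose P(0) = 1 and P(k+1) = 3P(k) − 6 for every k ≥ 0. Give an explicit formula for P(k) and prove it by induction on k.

Claim: P(k) = -2·3^k + 3.

Base case: P(0) = 1, and -2·3^0 + 3 = -2 + 3 = 1.
Assume P(m) = -2·3^m + 3 for some m ≥ 0.
Then P(m+1) = 3P(m) − 6 = 3·(-2·3^m + 3) − 6 = -6·3^m + 9 − 6 = -2·3^{m+1} + 3.
Hence P(k) = -2·3^k + 3 for every k ≥ 0, by induction.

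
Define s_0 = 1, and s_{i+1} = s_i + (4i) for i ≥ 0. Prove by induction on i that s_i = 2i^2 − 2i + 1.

Base case: s_0 = 1, and 2·0^2 − 2·0 + 1 = 1.
Assume s_r = 2r^2 − 2r + 1.
Then s_{r+1} = s_r + (4r) = (2r^2 − 2r + 1) + (4r) = 2r^2 + 2r + 1,
and 2·(r+1)^2 − 2·(r+1) + 1 = 2r^2 + 2r + 1.
Hence s_i = 2i^2 − 2i + 1 for every i ≥ 0, by induction.

s_i = 2i^2 − 2i + 1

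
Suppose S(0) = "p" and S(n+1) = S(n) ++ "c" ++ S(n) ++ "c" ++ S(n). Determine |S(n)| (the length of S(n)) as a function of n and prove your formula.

Claim: |S(n)| = 2·3^n − 1.

Base case: |S(0)| = 1, and 2·3^0 − 1 = 1.
Assume |S(j)| = 2·3^j − 1.
Then |S(j+1)| = 3|S(j)| + 2 = 3(2·3^j − 1) + 2 = 2·3^{j+1} − 3 + 2 = 2·3^{j+1} − 1.
By induction, |S(n)| = 2·3^n − 1 for all n ≥ 0.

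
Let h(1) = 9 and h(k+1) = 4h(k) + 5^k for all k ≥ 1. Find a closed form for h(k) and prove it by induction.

Claim: h(k) = 4^k + 5^k.

Base case: h(1) = 9, and 4^1 + 5^1 = 4 + 5 = 9.
Assume h(m) = 4^m + 5^m for some m ≥ 1.
Then h(m+1) = 4h(m) + 5^m = 4·(4^m + 5^m) + 5^m = 4^{m+1} + 4·5^m + 5^m = 4^{m+1} + 5·5^m = 4^{m+1} + 5^{m+1}.
By induction, h(k) = 4^k + 5^k for all k ≥ 1.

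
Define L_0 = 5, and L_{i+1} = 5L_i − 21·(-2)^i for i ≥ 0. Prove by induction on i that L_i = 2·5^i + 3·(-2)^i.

Base case: L_0 = 5, and 2·5^0 + 3·(-2)^0 = 2 + 3 = 5.
Assume L_j = 2·5^j + 3·(-2)^j for some j ≥ 0.
Then L_{j+1} = 5L_j − 21·(-2)^j = 5·(2·5^j + 3·(-2)^j) − 21·(-2)^j = 2·5^{j+1} + 15·(-2)^j − 21·(-2)^j = 2·5^{j+1} − 6·(-2)^j = 2·5^{j+1} + 3·(-2)^{j+1}.
So the formula holds for j+1, and by induction L_i = 2·5^i + 3·(-2)^i for all i ≥ 0.

L_i = 2·5^i + 3·(-2)^i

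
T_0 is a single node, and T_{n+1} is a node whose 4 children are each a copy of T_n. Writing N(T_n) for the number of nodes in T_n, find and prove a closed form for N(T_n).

Claim: N(T_n) = (4^{n+1} − 1)/3.

Base case: N(T_0) = 1, and (4^{0+1} − 1)/3 = 1.
Assume N(T_j) = (4^{j+1} − 1)/3.
Then N(T_{j+1}) = 1 + 4N(T_j) = 1 + 4·(4^{j+1} − 1)/3 = 1 + (4^{j+2} − 4)/3 = (3 + 4^{j+2} − 4)/3 = (4^{j+2} − 1)/3.
By induction, N(T_n) = (4^{n+1} − 1)/3 for all n ≥ 0.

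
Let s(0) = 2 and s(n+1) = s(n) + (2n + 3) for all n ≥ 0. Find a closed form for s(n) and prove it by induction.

Claim: s(n) = n^2 + 2n + 2.

Base case: s(0) = 2, and 0^2 + 2·0 + 2 = 2.
Assume s(r) = r^2 + 2r + 2.
Then s(r+1) = s(r) + (2r + 3) = (r^2 + 2r + 2) + (2r + 3) = r^2 + 4r + 5,
and (r+1)^2 + 2·(r+1) + 2 = r^2 + 4r + 5.
By induction, s(n) = n^2 + 2n + 2 for all n ≥ 0.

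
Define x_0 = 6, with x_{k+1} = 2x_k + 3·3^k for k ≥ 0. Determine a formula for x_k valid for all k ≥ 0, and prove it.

Claim: x_k = 3·2^k + 3·3^k.

Base case: x_0 = 6, and 3·2^0 + 3·3^0 = 3 + 3 = 6.
Assume x_j = 3·2^j + 3·3^j for some j ≥ 0.
Then x_{j+1} = 2x_j + 3·3^j = 2·(3·2^j + 3·3^j) + 3·3^j = 3·2^{j+1} + 6·3^j + 3·3^j = 3·2^{j+1} + 9·3^j = 3·2^{j+1} + 3·3^{j+1}.
So the formula holds for j+1, and by induction x_k = 3·2^k + 3·3^k for all k ≥ 0.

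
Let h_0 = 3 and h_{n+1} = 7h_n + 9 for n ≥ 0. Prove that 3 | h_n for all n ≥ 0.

Base case: h_0 = 3 = 3·1, so 3 | h_0.
Assume 3 | h_r, so h_r = 3t for some integer t.
Then h_{r+1} = 7h_r + 9 = 7·(3t) + 9 = 3(7t + 3), so 3 | h_{r+1}.
By induction, 3 | h_n for all n ≥ 0.

3 | h_n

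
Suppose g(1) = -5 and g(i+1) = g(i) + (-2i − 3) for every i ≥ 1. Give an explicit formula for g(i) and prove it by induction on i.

Claim: g(i) = -i^2 − 2i − 2.

Base case: g(1) = -5, and -1^2 − 2·1 − 2 = -5.
Assume g(k) = -k^2 − 2k − 2.
Then g(k+1) = g(k) + (-2k − 3) = (-k^2 − 2k − 2) + (-2k − 3) = -k^2 − 4k − 5,
and -(k+1)^2 − 2·(k+1) − 2 = -k^2 − 4k − 5.
By induction, g(i) = -i^2 − 2i − 2 for all i ≥ 1.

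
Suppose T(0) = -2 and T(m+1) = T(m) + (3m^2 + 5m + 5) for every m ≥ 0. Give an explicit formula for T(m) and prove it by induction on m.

Claim: T(m) = m^3 + m^2 + 3m − 2.

Base case: T(0) = -2, and 0^3 + 0^2 + 3·0 − 2 = -2.
Assume T(j) = j^3 + j^2 + 3j − 2.
Then T(j+1) = T(j) + (3j^2 + 5j + 5) = (j^3 + j^2 + 3j − 2) + (3j^2 + 5j + 5) = j^3 + 4j^2 + 8j + 3,
and (j+1)^3 + (j+1)^2 + 3·(j+1) − 2 = j^3 + 4j^2 + 8j + 3.
This completes the inductive step, so T(m) = m^3 + m^2 + 3m − 2 for all m ≥ 0.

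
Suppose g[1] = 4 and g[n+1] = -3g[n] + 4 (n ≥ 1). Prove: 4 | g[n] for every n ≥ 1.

Base case: g[1] = 4 = 4·1, so 4 | g[1].
Assume 4 | g[j], so g[j] = 4t for some integer t.
Then g[j+1] = -3g[j] + 4 = -3·(4t) + 4 = 4(-3t + 1), so 4 | g[j+1].
So the property holds for j+1, and by induction 4 | g[n] for all n ≥ 1.

4 | g[n]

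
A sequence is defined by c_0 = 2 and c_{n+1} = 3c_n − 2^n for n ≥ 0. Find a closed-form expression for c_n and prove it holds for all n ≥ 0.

Claim: c_n = 3^n + 2^n.

Base case: c_0 = 2, and 3^0 + 2^0 = 1 + 1 = 2.
Assume c_m = 3^m + 2^m for some m ≥ 0.
Then c_{m+1} = 3c_m − 2^m = 3·(3^m + 2^m) − 2^m = 3^{m+1} + 3·2^m − 2^m = 3^{m+1} + 2·2^m = 3^{m+1} + 2^{m+1}.
Hence c_n = 3^n + 2^n for every n ≥ 0, by induction.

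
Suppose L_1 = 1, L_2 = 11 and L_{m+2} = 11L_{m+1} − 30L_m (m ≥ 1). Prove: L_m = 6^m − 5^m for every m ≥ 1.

Base cases: L_1 = 1 and 6^1 − 5^1 = 1; L_2 = 11 and 6^2 − 5^2 = 11.
Assume L_j = 6^j − 5^j for all 1 ≤ j ≤ r, where r ≥ 2.
Then L_{r+1} = 11L_r − 30L_{r−1} = 11·(6^r − 5^r) − 30·(6^{r−1} − 5^{r−1}) = (11·6 − 30)6^{r−1} − (11·5 − 30)5^{r−1} = 36·6^{r−1} − 25·5^{r−1} = 6^{r+1} − 5^{r+1}.
So the formula holds for r+1, and by strong induction L_m = 6^m − 5^m for all m ≥ 1.

L_m = 6^m − 5^m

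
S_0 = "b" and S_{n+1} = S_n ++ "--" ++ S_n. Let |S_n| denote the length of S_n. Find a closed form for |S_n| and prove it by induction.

Claim: |S_n| = 3·2^n − 2.

Base case: |S_0| = 1, and 3·2^0 − 2 = 1.
Assume |S_j| = 3·2^j − 2.
Then |S_{j+1}| = |S_j| + 2 + |S_j| = 2|S_j| + 2 = 2(3·2^j − 2) + 2 = 3·2^{j+1} − 4 + 2 = 3·2^{j+1} − 2.
Hence |S_n| = 3·2^n − 2 for every n ≥ 0, by induction.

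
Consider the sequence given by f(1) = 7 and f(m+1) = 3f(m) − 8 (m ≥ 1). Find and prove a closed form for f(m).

Claim: f(m) = 3^m + 4.

Base case: f(1) = 7, and 3^1 + 4 = 3 + 4 = 7.
Assume f(j) = 3^j + 4 for some j ≥ 1.
Then f(j+1) = 3f(j) − 8 = 3·(3^j + 4) − 8 = 3^{j+1} + 12 − 8 = 3^{j+1} + 4.
By induction, f(m) = 3^m + 4 for all m ≥ 1.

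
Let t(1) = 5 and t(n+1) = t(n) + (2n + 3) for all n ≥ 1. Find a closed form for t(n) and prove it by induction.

Claim: t(n) = n^2 + 2n + 2.

Base case: t(1) = 5, and 1^2 + 2·1 + 2 = 5.
Assume t(r) = r^2 + 2r + 2.
Then t(r+1) = t(r) + (2r + 3) = (r^2 + 2r + 2) + (2r + 3) = r^2 + 4r + 5,
and (r+1)^2 + 2·(r+1) + 2 = r^2 + 4r + 5.
This completes the inductive step, so t(n) = n^2 + 2n + 2 for all n ≥ 1.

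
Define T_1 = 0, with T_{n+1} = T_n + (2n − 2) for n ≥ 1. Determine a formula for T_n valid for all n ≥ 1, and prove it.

Claim: T_n = n^2 − 3n + 2.

Base case: T_1 = 0, and 1^2 − 3·1 + 2 = 0.
Assume T_k = k^2 − 3k + 2.
Then T_{k+1} = T_k + (2k − 2) = (k^2 − 3k + 2) + (2k − 2) = k^2 − k,
and (k+1)^2 − 3·(k+1) + 2 = k^2 − k.
This completes the inductive step, so T_n = n^2 − 3n + 2 for all n ≥ 1.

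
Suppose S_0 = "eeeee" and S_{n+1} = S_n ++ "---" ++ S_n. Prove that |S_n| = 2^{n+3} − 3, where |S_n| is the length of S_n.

Base case: |S_0| = 5, and 2^{0+3} − 3 = 5.
Assume |S_k| = 2^{k+3} − 3.
Then |S_{k+1}| = |S_k| + 3 + |S_k| = 2|S_k| + 3 = 2(2^{k+3} − 3) + 3 = 2^{k+1+3} − 6 + 3 = 2^{k+1+3} − 3.
This completes the inductive step, so |S_n| = 2^{n+3} − 3 for all n ≥ 0.

|S_n| = 2^{n+3} − 3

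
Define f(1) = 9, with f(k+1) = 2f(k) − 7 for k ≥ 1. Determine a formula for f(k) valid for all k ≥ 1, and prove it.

Claim: f(k) = 2^k + 7.

Base case: f(1) = 9, and 2^1 + 7 = 2 + 7 = 9.
Assume f(j) = 2^j + 7 for some j ≥ 1.
Then f(j+1) = 2f(j) − 7 = 2·(2^j + 7) − 7 = 2^{j+1} + 14 − 7 = 2^{j+1} + 7.
This completes the inductive step, so f(k) = 2^k + 7 for all k ≥ 1.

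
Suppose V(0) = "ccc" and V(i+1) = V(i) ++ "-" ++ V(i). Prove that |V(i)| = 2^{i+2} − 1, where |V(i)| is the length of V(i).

Base case: |V(0)| = 3, and 2^{0+2} − 1 = 3.
Assume |V(m)| = 2^{m+2} − 1.
Then |V(m+1)| = |V(m)| + 1 + |V(m)| = 2|V(m)| + 1 = 2(2^{m+2} − 1) + 1 = 2^{m+3} − 2 + 1 = 2^{m+3} − 1.
So the formula holds for m+1, and by induction |V(i)| = 2^{i+2} − 1 for all i ≥ 0.

|V(i)| = 2^{i+2} − 1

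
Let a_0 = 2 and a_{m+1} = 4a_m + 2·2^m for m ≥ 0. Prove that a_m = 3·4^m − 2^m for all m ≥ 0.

Base case: a_0 = 2, and 3·4^0 − 2^0 = 3 − 1 = 2.
Assume a_k = 3·4^k − 2^k for some k ≥ 0.
Then a_{k+1} = 4a_k + 2·2^k = 4·(3·4^k − 2^k) + 2·2^k = 3·4^{k+1} − 4·2^k + 2·2^k = 3·4^{k+1} − 2·2^k = 3·4^{k+1} − 2^{k+1}.
Hence a_m = 3·4^m − 2^m for every m ≥ 0, by induction.

a_m = 3·4^m − 2^m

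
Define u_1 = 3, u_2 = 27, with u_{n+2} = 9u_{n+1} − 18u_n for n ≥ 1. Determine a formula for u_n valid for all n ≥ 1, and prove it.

Claim: u_n = 6^n − 3^n.

Base cases: u_1 = 3 and 6^1 − 3^1 = 3; u_2 = 27 and 6^2 − 3^2 = 27.
Assume u_i = 6^i − 3^i for all 1 ≤ i ≤ j, where j ≥ 2.
Then u_{j+1} = 9u_j − 18u_{j−1} = 9·(6^j − 3^j) − 18·(6^{j−1} − 3^{j−1}) = (9·6 − 18)6^{j−1} − (9·3 − 18)3^{j−1} = 36·6^{j−1} − 9·3^{j−1} = 6^{j+1} − 3^{j+1}.
This completes the inductive step, so u_n = 6^n − 3^n for all n ≥ 1.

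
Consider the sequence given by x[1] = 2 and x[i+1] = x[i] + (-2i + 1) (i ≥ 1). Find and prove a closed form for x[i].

Claim: x[i] = -i^2 + 2i + 1.

Base case: x[1] = 2, and -1^2 + 2·1 + 1 = 2.
Assume x[m] = -m^2 + 2m + 1.
Then x[m+1] = x[m] + (-2m + 1) = (-m^2 + 2m + 1) + (-2m + 1) = -m^2 + 2,
and -(m+1)^2 + 2·(m+1) + 1 = -m^2 + 2.
By induction, x[i] = -i^2 + 2i + 1 for all i ≥ 1.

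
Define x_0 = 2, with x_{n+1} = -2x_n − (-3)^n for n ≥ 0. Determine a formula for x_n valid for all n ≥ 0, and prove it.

Claim: x_n = (-2)^n + (-3)^n.

Base case: x_0 = 2, and (-2)^0 + (-3)^0 = 1 + 1 = 2.
Assume x_k = (-2)^k + (-3)^k for some k ≥ 0.
Then x_{k+1} = -2x_k − (-3)^k = -2·((-2)^k + (-3)^k) − (-3)^k = (-2)^{k+1} − 2·(-3)^k − (-3)^k = (-2)^{k+1} − 3·(-3)^k = (-2)^{k+1} + (-3)^{k+1}.
Hence x_n = (-2)^n + (-3)^n for every n ≥ 0, by induction.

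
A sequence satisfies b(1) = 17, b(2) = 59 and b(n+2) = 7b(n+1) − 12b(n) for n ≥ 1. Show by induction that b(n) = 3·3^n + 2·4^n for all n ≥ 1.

Base cases: b(1) = 17 and 3·3^1 + 2·4^1 = 17; b(2) = 59 and 3·3^2 + 2·4^2 = 59.
Assume b(j) = 3·3^j + 2·4^j for all 1 ≤ j ≤ r, where r ≥ 2.
Then b(r+1) = 7b(r) − 12b(r−1) = 7·(3·3^r + 2·4^r) − 12·(3·3^{r−1} + 2·4^{r−1}) = 3·(7·3 − 12)3^{r−1} + 2·(7·4 − 12)4^{r−1} = 27·3^{r−1} + 32·4^{r−1} = 3·3^{r+1} + 2·4^{r+1}.
Hence b(n) = 3·3^n + 2·4^n for every n ≥ 1, by strong induction.

b(n) = 3·3^n + 2·4^n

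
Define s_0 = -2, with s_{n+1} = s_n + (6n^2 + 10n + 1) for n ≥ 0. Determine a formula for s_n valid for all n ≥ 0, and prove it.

Claim: s_n = 2n^3 + 2n^2 − 3n − 2.

Base case: s_0 = -2, and 2·0^3 + 2·0^2 − 3·0 − 2 = -2.
Assume s_k = 2k^3 + 2k^2 − 3k − 2.
Then s_{k+1} = s_k + (6k^2 + 10k + 1) = (2k^3 + 2k^2 − 3k − 2) + (6k^2 + 10k + 1) = 2k^3 + 8k^2 + 7k − 1,
and 2·(k+1)^3 + 2·(k+1)^2 − 3·(k+1) − 2 = 2k^3 + 8k^2 + 7k − 1.
Hence s_n = 2n^3 + 2n^2 − 3n − 2 for every n ≥ 0, by induction.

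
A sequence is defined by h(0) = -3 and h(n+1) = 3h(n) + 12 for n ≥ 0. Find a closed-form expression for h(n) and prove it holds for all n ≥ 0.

Claim: h(n) = 3^{n+1} − 6.

Base case: h(0) = -3, and 3^{0+1} − 6 = 3 − 6 = -3.
Assume h(m) = 3^{m+1} − 6 for some m ≥ 0.
Then h(m+1) = 3h(m) + 12 = 3·(3^{m+1} − 6) + 12 = 3^{m+2} − 18 + 12 = 3^{m+2} − 6.
This completes the inductive step, so h(n) = 3^{n+1} − 6 for all n ≥ 0.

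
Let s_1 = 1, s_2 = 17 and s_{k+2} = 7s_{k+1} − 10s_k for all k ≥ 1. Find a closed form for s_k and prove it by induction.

Claim: s_k = 5^k − 2·2^k.

Base cases: s_1 = 1 and 5^1 − 2·2^1 = 1; s_2 = 17 and 5^2 − 2·2^2 = 17.
Assume s_j = 5^j − 2·2^j for all 1 ≤ j ≤ m, where m ≥ 2.
Then s_{m+1} = 7s_m − 10s_{m−1} = 7·(5^m − 2·2^m) − 10·(5^{m−1} − 2·2^{m−1}) = (7·5 − 10)5^{m−1} − 2·(7·2 − 10)2^{m−1} = 25·5^{m−1} − 8·2^{m−1} = 5^{m+1} − 2·2^{m+1}.
This completes the inductive step, so s_k = 5^k − 2·2^k for all k ≥ 1.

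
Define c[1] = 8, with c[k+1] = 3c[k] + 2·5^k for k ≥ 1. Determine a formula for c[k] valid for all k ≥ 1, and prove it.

Claim: c[k] = 3^k + 5^k.

Base case: c[1] = 8, and 3^1 + 5^1 = 3 + 5 = 8.
Assume c[r] = 3^r + 5^r for some r ≥ 1.
Then c[r+1] = 3c[r] + 2·5^r = 3·(3^r + 5^r) + 2·5^r = 3^{r+1} + 3·5^r + 2·5^r = 3^{r+1} + 5·5^r = 3^{r+1} + 5^{r+1}.
So the formula holds for r+1, and by induction c[k] = 3^k + 5^k for all k ≥ 1.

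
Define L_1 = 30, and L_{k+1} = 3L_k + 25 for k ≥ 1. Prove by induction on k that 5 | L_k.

Base case: L_1 = 30 = 5·6, so 5 | L_1.
Assume 5 | L_j, so L_j = 5t for some integer t.
Then L_{j+1} = 3L_j + 25 = 3·(5t) + 25 = 5(3t + 5), so 5 | L_{j+1}.
By induction, 5 | L_k for all k ≥ 1.

5 | L_k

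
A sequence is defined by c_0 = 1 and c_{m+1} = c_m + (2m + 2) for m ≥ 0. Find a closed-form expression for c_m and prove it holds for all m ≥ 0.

Claim: c_m = m^2 + m + 1.

Base case: c_0 = 1, and 0^2 + 0 + 1 = 1.
Assume c_k = k^2 + k + 1.
Then c_{k+1} = c_k + (2k + 2) = (k^2 + k + 1) + (2k + 2) = k^2 + 3k + 3,
and (k+1)^2 + (k+1) + 1 = k^2 + 3k + 3.
This completes the inductive step, so c_m = m^2 + m + 1 for all m ≥ 0.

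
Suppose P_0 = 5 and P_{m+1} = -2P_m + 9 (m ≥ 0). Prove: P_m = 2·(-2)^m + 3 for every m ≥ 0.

Base case: P_0 = 5, and 2·(-2)^0 + 3 = 2 + 3 = 5.
Assume P_k = 2·(-2)^k + 3 for some k ≥ 0.
Then P_{k+1} = -2P_k + 9 = -2·(2·(-2)^k + 3) + 9 = -4·(-2)^k − 6 + 9 = 2·(-2)^{k+1} + 3.
So the formula holds for k+1, and by induction P_m = 2·(-2)^m + 3 for all m ≥ 0.

P_m = 2·(-2)^m + 3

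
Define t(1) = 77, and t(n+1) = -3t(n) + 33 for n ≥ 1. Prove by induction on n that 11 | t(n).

Base case: t(1) = 77 = 11·7, so 11 | t(1).
Assume 11 | t(r), so t(r) = 11s for some integer s.
Then t(r+1) = -3t(r) + 33 = -3·(11s) + 33 = 11(-3s + 3), so 11 | t(r+1).
By induction, 11 | t(n) for all n ≥ 1.

11 | t(n)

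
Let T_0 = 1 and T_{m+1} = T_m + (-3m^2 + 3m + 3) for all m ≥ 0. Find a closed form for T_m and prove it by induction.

Claim: T_m = -m^3 + 3m^2 + m + 1.

Base case: T_0 = 1, and -0^3 + 3·0^2 + 0 + 1 = 1.
Assume T_k = -k^3 + 3k^2 + k + 1.
Then T_{k+1} = T_k + (-3k^2 + 3k + 3) = (-k^3 + 3k^2 + k + 1) + (-3k^2 + 3k + 3) = -k^3 + 4k + 4,
and -(k+1)^3 + 3·(k+1)^2 + (k+1) + 1 = -k^3 + 4k + 4.
This completes the inductive step, so T_m = -m^3 + 3m^2 + m + 1 for all m ≥ 0.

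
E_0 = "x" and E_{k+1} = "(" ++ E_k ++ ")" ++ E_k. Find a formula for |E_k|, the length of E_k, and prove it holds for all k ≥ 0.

Claim: |E_k| = 3·2^k − 2.

Base case: |E_0| = 1, and 3·2^0 − 2 = 1.
Assume |E_r| = 3·2^r − 2.
Then |E_{r+1}| = 1 + |E_r| + 1 + |E_r| = 2|E_r| + 2 = 2(3·2^r − 2) + 2 = 3·2^{r+1} − 4 + 2 = 3·2^{r+1} − 2.
This completes the inductive step, so |E_k| = 3·2^k − 2 for all k ≥ 0.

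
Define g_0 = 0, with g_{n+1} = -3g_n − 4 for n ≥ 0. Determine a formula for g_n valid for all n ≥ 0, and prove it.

Claim: g_n = (-3)^n − 1.

Base case: g_0 = 0, and (-3)^0 − 1 = 1 − 1 = 0.
Assume g_r = (-3)^r − 1 for some r ≥ 0.
Then g_{r+1} = -3g_r − 4 = -3·((-3)^r − 1) − 4 = -3·(-3)^r + 3 − 4 = (-3)^{r+1} − 1.
Hence g_n = (-3)^n − 1 for every n ≥ 0, by induction.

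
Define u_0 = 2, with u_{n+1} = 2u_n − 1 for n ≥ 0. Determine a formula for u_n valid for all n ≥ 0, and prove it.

Claim: u_n = 2^n + 1.

Base case: u_0 = 2, and 2^0 + 1 = 1 + 1 = 2.
Assume u_k = 2^k + 1 for some k ≥ 0.
Then u_{k+1} = 2u_k − 1 = 2·(2^k + 1) − 1 = 2^{k+1} + 2 − 1 = 2^{k+1} + 1.
So the formula holds for k+1, and by induction u_n = 2^n + 1 for all n ≥ 0.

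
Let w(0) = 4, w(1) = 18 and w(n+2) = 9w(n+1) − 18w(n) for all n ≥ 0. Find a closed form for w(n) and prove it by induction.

Claim: w(n) = 2·3^n + 2·6^n.

Base cases: w(0) = 4 and 2·3^0 + 2·6^0 = 4; w(1) = 18 and 2·3^1 + 2·6^1 = 18.
Assume w(i) = 2·3^i + 2·6^i for all 0 ≤ i ≤ j, where j ≥ 1.
Then w(j+1) = 9w(j) − 18w(j−1) = 9·(2·3^j + 2·6^j) − 18·(2·3^{j−1} + 2·6^{j−1}) = 2·(9·3 − 18)3^{j−1} + 2·(9·6 − 18)6^{j−1} = 18·3^{j−1} + 72·6^{j−1} = 2·3^{j+1} + 2·6^{j+1}.
Hence w(n) = 2·3^n + 2·6^n for every n ≥ 0, by strong induction.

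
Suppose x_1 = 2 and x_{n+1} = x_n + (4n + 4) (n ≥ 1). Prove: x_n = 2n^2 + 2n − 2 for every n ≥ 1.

Base case: x_1 = 2, and 2·1^2 + 2·1 − 2 = 2.
Assume x_m = 2m^2 + 2m − 2.
Then x_{m+1} = x_m + (4m + 4) = (2m^2 + 2m − 2) + (4m + 4) = 2m^2 + 6m + 2,
and 2·(m+1)^2 + 2·(m+1) − 2 = 2m^2 + 6m + 2.
This completes the inductive step, so x_n = 2n^2 + 2n − 2 for all n ≥ 1.

x_n = 2n^2 + 2n − 2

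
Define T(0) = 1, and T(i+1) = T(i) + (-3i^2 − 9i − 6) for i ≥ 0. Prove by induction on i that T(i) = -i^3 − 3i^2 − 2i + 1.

Base case: T(0) = 1, and -0^3 − 3·0^2 − 2·0 + 1 = 1.
Assume T(j) = -j^3 − 3j^2 − 2j + 1.
Then T(j+1) = T(j) + (-3j^2 − 9j − 6) = (-j^3 − 3j^2 − 2j + 1) + (-3j^2 − 9j − 6) = -j^3 − 6j^2 − 11j − 5,
and -(j+1)^3 − 3·(j+1)^2 − 2·(j+1) + 1 = -j^3 − 6j^2 − 11j − 5.
This completes the inductive step, so T(i) = -i^3 − 3i^2 − 2i + 1 for all i ≥ 0.

T(i) = -i^3 − 3i^2 − 2i + 1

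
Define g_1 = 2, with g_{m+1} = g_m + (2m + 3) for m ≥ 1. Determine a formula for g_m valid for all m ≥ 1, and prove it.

Claim: g_m = m^2 + 2m − 1.

Base case: g_1 = 2, and 1^2 + 2·1 − 1 = 2.
Assume g_j = j^2 + 2j − 1.
Then g_{j+1} = g_j + (2j + 3) = (j^2 + 2j − 1) + (2j + 3) = j^2 + 4j + 2,
and (j+1)^2 + 2·(j+1) − 1 = j^2 + 4j + 2.
By induction, g_m = m^2 + 2m − 1 for all m ≥ 1.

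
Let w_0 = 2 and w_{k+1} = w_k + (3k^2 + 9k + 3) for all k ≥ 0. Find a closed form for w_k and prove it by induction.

Claim: w_k = k^3 + 3k^2 − k + 2.

Base case: w_0 = 2, and 0^3 + 3·0^2 − 0 + 2 = 2.
Assume w_m = m^3 + 3m^2 − m + 2.
Then w_{m+1} = w_m + (3m^2 + 9m + 3) = (m^3 + 3m^2 − m + 2) + (3m^2 + 9m + 3) = m^3 + 6m^2 + 8m + 5,
and (m+1)^3 + 3·(m+1)^2 − (m+1) + 2 = m^3 + 6m^2 + 8m + 5.
Hence w_k = k^3 + 3k^2 − k + 2 for every k ≥ 0, by induction.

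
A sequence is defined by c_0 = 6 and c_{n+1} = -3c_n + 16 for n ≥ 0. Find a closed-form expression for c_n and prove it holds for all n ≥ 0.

Claim: c_n = 2·(-3)^n + 4.

Base case: c_0 = 6, and 2·(-3)^0 + 4 = 2 + 4 = 6.
Assume c_j = 2·(-3)^j + 4 for some j ≥ 0.
Then c_{j+1} = -3c_j + 16 = -3·(2·(-3)^j + 4) + 16 = -6·(-3)^j − 12 + 16 = 2·(-3)^{j+1} + 4.
By induction, c_n = 2·(-3)^n + 4 for all n ≥ 0.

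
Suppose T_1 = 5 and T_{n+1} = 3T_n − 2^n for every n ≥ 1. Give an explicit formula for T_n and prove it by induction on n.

Claim: T_n = 3^n + 2^n.

Base case: T_1 = 5, and 3^1 + 2^1 = 3 + 2 = 5.
Assume T_j = 3^j + 2^j for some j ≥ 1.
Then T_{j+1} = 3T_j − 2^j = 3·(3^j + 2^j) − 2^j = 3^{j+1} + 3·2^j − 2^j = 3^{j+1} + 2·2^j = 3^{j+1} + 2^{j+1}.
Hence T_n = 3^n + 2^n for every n ≥ 1, by induction.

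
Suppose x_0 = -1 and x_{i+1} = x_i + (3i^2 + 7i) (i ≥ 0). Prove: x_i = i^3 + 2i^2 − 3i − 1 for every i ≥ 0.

Base case: x_0 = -1, and 0^3 + 2·0^2 − 3·0 − 1 = -1.
Assume x_m = m^3 + 2m^2 − 3m − 1.
Then x_{m+1} = x_m + (3m^2 + 7m) = (m^3 + 2m^2 − 3m − 1) + (3m^2 + 7m) = m^3 + 5m^2 + 4m − 1,
and (m+1)^3 + 2·(m+1)^2 − 3·(m+1) − 1 = m^3 + 5m^2 + 4m − 1.
By induction, x_i = i^3 + 2i^2 − 3i − 1 for all i ≥ 0.

x_i = i^3 + 2i^2 − 3i − 1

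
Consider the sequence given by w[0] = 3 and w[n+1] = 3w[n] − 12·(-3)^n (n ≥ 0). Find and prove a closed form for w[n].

Claim: w[n] = 3^n + 2·(-3)^n.

Base case: w[0] = 3, and 3^0 + 2·(-3)^0 = 1 + 2 = 3.
Assume w[m] = 3^m + 2·(-3)^m for some m ≥ 0.
Then w[m+1] = 3w[m] − 12·(-3)^m = 3·(3^m + 2·(-3)^m) − 12·(-3)^m = 3^{m+1} + 6·(-3)^m − 12·(-3)^m = 3^{m+1} − 6·(-3)^m = 3^{m+1} + 2·(-3)^{m+1}.
Hence w[n] = 3^n + 2·(-3)^n for every n ≥ 0, by induction.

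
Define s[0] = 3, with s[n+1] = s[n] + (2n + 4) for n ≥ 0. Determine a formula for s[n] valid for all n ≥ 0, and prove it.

Claim: s[n] = n^2 + 3n + 3.

Base case: s[0] = 3, and 0^2 + 3·0 + 3 = 3.
Assume s[m] = m^2 + 3m + 3.
Then s[m+1] = s[m] + (2m + 4) = (m^2 + 3m + 3) + (2m + 4) = m^2 + 5m + 7,
and (m+1)^2 + 3·(m+1) + 3 = m^2 + 5m + 7.
Hence s[n] = n^2 + 3n + 3 for every n ≥ 0, by induction.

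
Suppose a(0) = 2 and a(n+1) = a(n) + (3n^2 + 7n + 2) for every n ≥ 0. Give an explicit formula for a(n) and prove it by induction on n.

Claim: a(n) = n^3 + 2n^2 − n + 2.

Base case: a(0) = 2, and 0^3 + 2·0^2 − 0 + 2 = 2.
Assume a(r) = r^3 + 2r^2 − r + 2.
Then a(r+1) = a(r) + (3r^2 + 7r + 2) = (r^3 + 2r^2 − r + 2) + (3r^2 + 7r + 2) = r^3 + 5r^2 + 6r + 4,
and (r+1)^3 + 2·(r+1)^2 − (r+1) + 2 = r^3 + 5r^2 + 6r + 4.
By induction, a(n) = n^3 + 2n^2 − n + 2 for all n ≥ 0.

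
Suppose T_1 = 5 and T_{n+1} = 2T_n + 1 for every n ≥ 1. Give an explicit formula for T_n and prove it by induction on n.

Claim: T_n = 3·2^n − 1.

Base case: T_1 = 5, and 3·2^1 − 1 = 6 − 1 = 5.
Assume T_r = 3·2^r − 1 for some r ≥ 1.
Then T_{r+1} = 2T_r + 1 = 2·(3·2^r − 1) + 1 = 6·2^r − 2 + 1 = 3·2^{r+1} − 1.
By induction, T_n = 3·2^n − 1 for all n ≥ 1.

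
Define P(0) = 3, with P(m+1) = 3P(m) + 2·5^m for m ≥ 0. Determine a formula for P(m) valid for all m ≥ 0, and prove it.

Claim: P(m) = 2·3^m + 5^m.

Base case: P(0) = 3, and 2·3^0 + 5^0 = 2 + 1 = 3.
Assume P(j) = 2·3^j + 5^j for some j ≥ 0.
Then P(j+1) = 3P(j) + 2·5^j = 3·(2·3^j + 5^j) + 2·5^j = 2·3^{j+1} + 3·5^j + 2·5^j = 2·3^{j+1} + 5·5^j = 2·3^{j+1} + 5^{j+1}.
So the formula holds for j+1, and by induction P(m) = 2·3^m + 5^m for all m ≥ 0.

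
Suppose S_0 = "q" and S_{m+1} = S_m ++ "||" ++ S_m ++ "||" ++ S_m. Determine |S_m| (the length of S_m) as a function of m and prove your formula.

Claim: |S_m| = 3^{m+1} − 2.

Base case: |S_0| = 1, and 3^{0+1} − 2 = 1.
Assume |S_r| = 3^{r+1} − 2.
Then |S_{r+1}| = 3|S_r| + 4 = 3(3^{r+1} − 2) + 4 = 3^{r+2} − 6 + 4 = 3^{r+2} − 2.
By induction, |S_m| = 3^{m+1} − 2 for all m ≥ 0.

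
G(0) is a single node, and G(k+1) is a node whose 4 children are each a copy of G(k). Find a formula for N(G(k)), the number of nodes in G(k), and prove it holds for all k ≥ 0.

Claim: N(G(k)) = (4^{k+1} − 1)/3.

Base case: N(G(0)) = 1, and (4^{0+1} − 1)/3 = 1.
Assume N(G(j)) = (4^{j+1} − 1)/3.
Then N(G(j+1)) = 1 + 4N(G(j)) = 1 + 4·(4^{j+1} − 1)/3 = 1 + (4^{j+2} − 4)/3 = (3 + 4^{j+2} − 4)/3 = (4^{j+2} − 1)/3.
By induction, N(G(k)) = (4^{k+1} − 1)/3 for all k ≥ 0.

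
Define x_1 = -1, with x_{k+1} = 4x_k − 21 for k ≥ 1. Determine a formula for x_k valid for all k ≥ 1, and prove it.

Claim: x_k = -2·4^k + 7.

Base case: x_1 = -1, and -2·4^1 + 7 = -8 + 7 = -1.
Assume x_r = -2·4^r + 7 for some r ≥ 1.
Then x_{r+1} = 4x_r − 21 = 4·(-2·4^r + 7) − 21 = -8·4^r + 28 − 21 = -2·4^{r+1} + 7.
By induction, x_k = -2·4^k + 7 for all k ≥ 1.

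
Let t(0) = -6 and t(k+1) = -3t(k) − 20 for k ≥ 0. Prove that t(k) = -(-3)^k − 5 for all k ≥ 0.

Base case: t(0) = -6, and -(-3)^0 − 5 = -1 − 5 = -6.
Assume t(r) = -(-3)^r − 5 for some r ≥ 0.
Then t(r+1) = -3t(r) − 20 = -3·(-(-3)^r − 5) − 20 = 3·(-3)^r + 15 − 20 = -(-3)^{r+1} − 5.
So the formula holds for r+1, and by induction t(k) = -(-3)^k − 5 for all k ≥ 0.

t(k) = -(-3)^k − 5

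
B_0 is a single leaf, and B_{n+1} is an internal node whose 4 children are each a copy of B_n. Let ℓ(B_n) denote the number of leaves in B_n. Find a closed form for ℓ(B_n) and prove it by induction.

Claim: ℓ(B_n) = 4^n.

Base case: ℓ(B_0) = 1, and 4^0 = 1.
Assume ℓ(B_k) = 4^k.
Then ℓ(B_{k+1}) = 4·ℓ(B_k) = 4·4^k = 4^{k+1}.
So the formula holds for k+1, and by induction ℓ(B_n) = 4^n for all n ≥ 0.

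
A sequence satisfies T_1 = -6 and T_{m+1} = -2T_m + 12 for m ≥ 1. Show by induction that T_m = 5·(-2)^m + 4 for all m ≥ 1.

Base case: T_1 = -6, and 5·(-2)^1 + 4 = -10 + 4 = -6.
Assume T_r = 5·(-2)^r + 4 for some r ≥ 1.
Then T_{r+1} = -2T_r + 12 = -2·(5·(-2)^r + 4) + 12 = -10·(-2)^r − 8 + 12 = 5·(-2)^{r+1} + 4.
By induction, T_m = 5·(-2)^m + 4 for all m ≥ 1.

T_m = 5·(-2)^m + 4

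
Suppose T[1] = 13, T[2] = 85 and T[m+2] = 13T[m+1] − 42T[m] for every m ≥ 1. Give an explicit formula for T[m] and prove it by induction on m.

Claim: T[m] = 7^m + 6^m.

Base cases: T[1] = 13 and 7^1 + 6^1 = 13; T[2] = 85 and 7^2 + 6^2 = 85.
Assume T[j] = 7^j + 6^j for all 1 ≤ j ≤ k, where k ≥ 2.
Then T[k+1] = 13T[k] − 42T[k−1] = 13·(7^k + 6^k) − 42·(7^{k−1} + 6^{k−1}) = (13·7 − 42)7^{k−1} + (13·6 − 42)6^{k−1} = 49·7^{k−1} + 36·6^{k−1} = 7^{k+1} + 6^{k+1}.
By strong induction, T[m] = 7^m + 6^m for all m ≥ 1.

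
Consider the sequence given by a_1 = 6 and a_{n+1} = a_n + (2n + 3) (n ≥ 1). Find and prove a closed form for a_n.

Claim: a_n = n^2 + 2n + 3.

Base case: a_1 = 6, and 1^2 + 2·1 + 3 = 6.
Assume a_r = r^2 + 2r + 3.
Then a_{r+1} = a_r + (2r + 3) = (r^2 + 2r + 3) + (2r + 3) = r^2 + 4r + 6,
and (r+1)^2 + 2·(r+1) + 3 = r^2 + 4r + 6.
By induction, a_n = n^2 + 2n + 3 for all n ≥ 1.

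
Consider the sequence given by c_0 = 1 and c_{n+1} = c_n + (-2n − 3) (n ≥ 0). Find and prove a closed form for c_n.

Claim: c_n = -n^2 − 2n + 1.

Base case: c_0 = 1, and -0^2 − 2·0 + 1 = 1.
Assume c_r = -r^2 − 2r + 1.
Then c_{r+1} = c_r + (-2r − 3) = (-r^2 − 2r + 1) + (-2r − 3) = -r^2 − 4r − 2,
and -(r+1)^2 − 2·(r+1) + 1 = -r^2 − 4r − 2.
This completes the inductive step, so c_n = -n^2 − 2n + 1 for all n ≥ 0.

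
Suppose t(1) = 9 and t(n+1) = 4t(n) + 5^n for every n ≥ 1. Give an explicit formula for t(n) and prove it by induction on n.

Claim: t(n) = 4^n + 5^n.

Base case: t(1) = 9, and 4^1 + 5^1 = 4 + 5 = 9.
Assume t(m) = 4^m + 5^m for some m ≥ 1.
Then t(m+1) = 4t(m) + 5^m = 4·(4^m + 5^m) + 5^m = 4^{m+1} + 4·5^m + 5^m = 4^{m+1} + 5·5^m = 4^{m+1} + 5^{m+1}.
So the formula holds for m+1, and by induction t(n) = 4^n + 5^n for all n ≥ 1.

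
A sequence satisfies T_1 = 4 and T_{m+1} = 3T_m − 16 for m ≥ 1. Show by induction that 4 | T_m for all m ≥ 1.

Base case: T_1 = 4 = 4·1, so 4 | T_1.
Assume 4 | T_r, so T_r = 4t for some integer t.
Then T_{r+1} = 3T_r − 16 = 3·(4t) − 16 = 4(3t − 4), so 4 | T_{r+1}.
So the property holds for r+1, and by induction 4 | T_m for all m ≥ 1.

4 | T_m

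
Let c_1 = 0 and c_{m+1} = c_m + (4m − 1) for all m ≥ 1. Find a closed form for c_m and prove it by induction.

Claim: c_m = 2m^2 − 3m + 1.

Base case: c_1 = 0, and 2·1^2 − 3·1 + 1 = 0.
Assume c_r = 2r^2 − 3r + 1.
Then c_{r+1} = c_r + (4r − 1) = (2r^2 − 3r + 1) + (4r − 1) = 2r^2 + r,
and 2·(r+1)^2 − 3·(r+1) + 1 = 2r^2 + r.
Hence c_m = 2m^2 − 3m + 1 for every m ≥ 1, by induction.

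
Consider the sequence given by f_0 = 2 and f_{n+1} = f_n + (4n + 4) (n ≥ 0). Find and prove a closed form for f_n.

Claim: f_n = 2n^2 + 2n + 2.

Base case: f_0 = 2, and 2·0^2 + 2·0 + 2 = 2.
Assume f_m = 2m^2 + 2m + 2.
Then f_{m+1} = f_m + (4m + 4) = (2m^2 + 2m + 2) + (4m + 4) = 2m^2 + 6m + 6,
and 2·(m+1)^2 + 2·(m+1) + 2 = 2m^2 + 6m + 6.
By induction, f_n = 2n^2 + 2n + 2 for all n ≥ 0.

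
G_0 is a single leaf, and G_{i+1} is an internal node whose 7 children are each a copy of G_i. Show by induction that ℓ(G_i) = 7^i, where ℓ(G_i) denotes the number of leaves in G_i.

Base case: ℓ(G_0) = 1, and 7^0 = 1.
Assume ℓ(G_m) = 7^m.
Then ℓ(G_{m+1}) = 7·ℓ(G_m) = 7·7^m = 7^{m+1}.
By induction, ℓ(G_i) = 7^i for all i ≥ 0.

ℓ(G_i) = 7^i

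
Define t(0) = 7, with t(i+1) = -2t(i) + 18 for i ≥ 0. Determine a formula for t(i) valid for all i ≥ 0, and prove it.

Claim: t(i) = (-2)^i + 6.

Base case: t(0) = 7, and (-2)^0 + 6 = 1 + 6 = 7.
Assume t(k) = (-2)^k + 6 for some k ≥ 0.
Then t(k+1) = -2t(k) + 18 = -2·((-2)^k + 6) + 18 = -2·(-2)^k − 12 + 18 = (-2)^{k+1} + 6.
So the formula holds for k+1, and by induction t(i) = (-2)^i + 6 for all i ≥ 0.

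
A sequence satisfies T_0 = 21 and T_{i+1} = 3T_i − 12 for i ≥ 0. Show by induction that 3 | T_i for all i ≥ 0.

Base case: T_0 = 21 = 3·7, so 3 | T_0.
Assume 3 | T_m, so T_m = 3t for some integer t.
Then T_{m+1} = 3T_m − 12 = 3·(3t) − 12 = 3(3t − 4), so 3 | T_{m+1}.
By induction, 3 | T_i for all i ≥ 0.

3 | T_i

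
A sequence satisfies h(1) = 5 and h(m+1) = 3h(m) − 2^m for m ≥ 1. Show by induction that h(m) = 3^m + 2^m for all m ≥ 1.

Base case: h(1) = 5, and 3^1 + 2^1 = 3 + 2 = 5.
Assume h(r) = 3^r + 2^r for some r ≥ 1.
Then h(r+1) = 3h(r) − 2^r = 3·(3^r + 2^r) − 2^r = 3^{r+1} + 3·2^r − 2^r = 3^{r+1} + 2·2^r = 3^{r+1} + 2^{r+1}.
Hence h(m) = 3^m + 2^m for every m ≥ 1, by induction.

h(m) = 3^m + 2^m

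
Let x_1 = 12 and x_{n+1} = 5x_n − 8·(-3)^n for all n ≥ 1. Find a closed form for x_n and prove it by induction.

Claim: x_n = 3·5^n + (-3)^n.

Base case: x_1 = 12, and 3·5^1 + (-3)^1 = 15 − 3 = 12.
Assume x_k = 3·5^k + (-3)^k for some k ≥ 1.
Then x_{k+1} = 5x_k − 8·(-3)^k = 5·(3·5^k + (-3)^k) − 8·(-3)^k = 3·5^{k+1} + 5·(-3)^k − 8·(-3)^k = 3·5^{k+1} − 3·(-3)^k = 3·5^{k+1} + (-3)^{k+1}.
This completes the inductive step, so x_n = 3·5^n + (-3)^n for all n ≥ 1.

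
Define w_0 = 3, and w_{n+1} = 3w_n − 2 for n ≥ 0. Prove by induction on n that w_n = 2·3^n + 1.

Base case: w_0 = 3, and 2·3^0 + 1 = 2 + 1 = 3.
Assume w_r = 2·3^r + 1 for some r ≥ 0.
Then w_{r+1} = 3w_r − 2 = 3·(2·3^r + 1) − 2 = 6·3^r + 3 − 2 = 2·3^{r+1} + 1.
Hence w_n = 2·3^n + 1 for every n ≥ 0, by induction.

w_n = 2·3^n + 1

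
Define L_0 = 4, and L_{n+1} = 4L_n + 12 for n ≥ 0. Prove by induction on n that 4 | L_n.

Base case: L_0 = 4 = 4·1, so 4 | L_0.
Assume 4 | L_j, so L_j = 4t for some integer t.
Then L_{j+1} = 4L_j + 12 = 4·(4t) + 12 = 4(4t + 3), so 4 | L_{j+1}.
So the property holds for j+1, and by induction 4 | L_n for all n ≥ 0.

4 | L_n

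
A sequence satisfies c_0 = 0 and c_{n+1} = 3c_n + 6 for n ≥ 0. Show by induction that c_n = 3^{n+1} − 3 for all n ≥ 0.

Base case: c_0 = 0, and 3^{0+1} − 3 = 3 − 3 = 0.
Assume c_r = 3^{r+1} − 3 for some r ≥ 0.
Then c_{r+1} = 3c_r + 6 = 3·(3^{r+1} − 3) + 6 = 3^{r+2} − 9 + 6 = 3^{r+2} − 3.
So the formula holds for r+1, and by induction c_n = 3^{n+1} − 3 for all n ≥ 0.

c_n = 3^{n+1} − 3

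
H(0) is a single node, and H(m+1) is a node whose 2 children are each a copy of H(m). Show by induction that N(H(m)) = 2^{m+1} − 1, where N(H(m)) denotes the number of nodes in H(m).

Base case: N(H(0)) = 1, and 2^{0+1} − 1 = 1.
Assume N(H(j)) = 2^{j+1} − 1.
Then N(H(j+1)) = 1 + 2N(H(j)) = 1 + 2(2^{j+1} − 1) = 2^{j+2} − 2 + 1 = 2^{j+2} − 1.
Hence N(H(m)) = 2^{m+1} − 1 for every m ≥ 0, by induction.

N(H(m)) = 2^{m+1} − 1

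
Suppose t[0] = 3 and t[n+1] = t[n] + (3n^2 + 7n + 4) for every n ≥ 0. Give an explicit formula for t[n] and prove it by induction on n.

Claim: t[n] = n^3 + 2n^2 + n + 3.

Base case: t[0] = 3, and 0^3 + 2·0^2 + 0 + 3 = 3.
Assume t[j] = j^3 + 2j^2 + j + 3.
Then t[j+1] = t[j] + (3j^2 + 7j + 4) = (j^3 + 2j^2 + j + 3) + (3j^2 + 7j + 4) = j^3 + 5j^2 + 8j + 7,
and (j+1)^3 + 2·(j+1)^2 + (j+1) + 3 = j^3 + 5j^2 + 8j + 7.
This completes the inductive step, so t[n] = n^3 + 2n^2 + n + 3 for all n ≥ 0.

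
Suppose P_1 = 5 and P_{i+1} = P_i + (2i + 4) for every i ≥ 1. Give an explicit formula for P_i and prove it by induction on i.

Claim: P_i = i^2 + 3i + 1.

Base case: P_1 = 5, and 1^2 + 3·1 + 1 = 5.
Assume P_k = k^2 + 3k + 1.
Then P_{k+1} = P_k + (2k + 4) = (k^2 + 3k + 1) + (2k + 4) = k^2 + 5k + 5,
and (k+1)^2 + 3·(k+1) + 1 = k^2 + 5k + 5.
Hence P_i = i^2 + 3i + 1 for every i ≥ 1, by induction.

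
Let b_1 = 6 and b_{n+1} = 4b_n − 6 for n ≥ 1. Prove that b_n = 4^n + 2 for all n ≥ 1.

Base case: b_1 = 6, and 4^1 + 2 = 4 + 2 = 6.
Assume b_k = 4^k + 2 for some k ≥ 1.
Then b_{k+1} = 4b_k − 6 = 4·(4^k + 2) − 6 = 4^{k+1} + 8 − 6 = 4^{k+1} + 2.
By induction, b_n = 4^n + 2 for all n ≥ 1.

b_n = 4^n + 2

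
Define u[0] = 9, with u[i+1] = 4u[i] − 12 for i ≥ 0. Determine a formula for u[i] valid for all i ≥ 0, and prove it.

Claim: u[i] = 5·4^i + 4.

Base case: u[0] = 9, and 5·4^0 + 4 = 5 + 4 = 9.
Assume u[m] = 5·4^m + 4 for some m ≥ 0.
Then u[m+1] = 4u[m] − 12 = 4·(5·4^m + 4) − 12 = 20·4^m + 16 − 12 = 5·4^{m+1} + 4.
By induction, u[i] = 5·4^i + 4 for all i ≥ 0.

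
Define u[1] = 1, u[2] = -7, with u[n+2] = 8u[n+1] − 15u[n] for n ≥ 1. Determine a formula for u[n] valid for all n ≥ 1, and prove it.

Claim: u[n] = -5^n + 2·3^n.

Base cases: u[1] = 1 and -5^1 + 2·3^1 = 1; u[2] = -7 and -5^2 + 2·3^2 = -7.
Assume u[j] = -5^j + 2·3^j for all 1 ≤ j ≤ k, where k ≥ 2.
Then u[k+1] = 8u[k] − 15u[k−1] = 8·(-5^k + 2·3^k) − 15·(-5^{k−1} + 2·3^{k−1}) = -(8·5 − 15)5^{k−1} + 2·(8·3 − 15)3^{k−1} = -25·5^{k−1} + 18·3^{k−1} = -5^{k+1} + 2·3^{k+1}.
Hence u[n] = -5^n + 2·3^n for every n ≥ 1, by strong induction.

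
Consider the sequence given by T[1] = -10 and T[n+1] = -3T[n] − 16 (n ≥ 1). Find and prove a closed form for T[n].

Claim: T[n] = 2·(-3)^n − 4.

Base case: T[1] = -10, and 2·(-3)^1 − 4 = -6 − 4 = -10.
Assume T[r] = 2·(-3)^r − 4 for some r ≥ 1.
Then T[r+1] = -3T[r] − 16 = -3·(2·(-3)^r − 4) − 16 = -6·(-3)^r + 12 − 16 = 2·(-3)^{r+1} − 4.
This completes the inductive step, so T[n] = 2·(-3)^n − 4 for all n ≥ 1.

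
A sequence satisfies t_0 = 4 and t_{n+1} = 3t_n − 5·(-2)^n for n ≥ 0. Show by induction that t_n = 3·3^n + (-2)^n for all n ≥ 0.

Base case: t_0 = 4, and 3·3^0 + (-2)^0 = 3 + 1 = 4.
Assume t_k = 3·3^k + (-2)^k for some k ≥ 0.
Then t_{k+1} = 3t_k − 5·(-2)^k = 3·(3·3^k + (-2)^k) − 5·(-2)^k = 3·3^{k+1} + 3·(-2)^k − 5·(-2)^k = 3·3^{k+1} − 2·(-2)^k = 3·3^{k+1} + (-2)^{k+1}.
Hence t_n = 3·3^n + (-2)^n for every n ≥ 0, by induction.

t_n = 3·3^n + (-2)^n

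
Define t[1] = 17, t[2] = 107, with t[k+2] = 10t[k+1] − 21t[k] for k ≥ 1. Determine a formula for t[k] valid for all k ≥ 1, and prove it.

Claim: t[k] = 3^k + 2·7^k.

Base cases: t[1] = 17 and 3^1 + 2·7^1 = 17; t[2] = 107 and 3^2 + 2·7^2 = 107.
Assume t[j] = 3^j + 2·7^j for all 1 ≤ j ≤ r, where r ≥ 2.
Then t[r+1] = 10t[r] − 21t[r−1] = 10·(3^r + 2·7^r) − 21·(3^{r−1} + 2·7^{r−1}) = (10·3 − 21)3^{r−1} + 2·(10·7 − 21)7^{r−1} = 9·3^{r−1} + 98·7^{r−1} = 3^{r+1} + 2·7^{r+1}.
By strong induction, t[k] = 3^k + 2·7^k for all k ≥ 1.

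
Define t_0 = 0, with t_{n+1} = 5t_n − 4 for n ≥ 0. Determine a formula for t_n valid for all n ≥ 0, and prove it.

Claim: t_n = -5^n + 1.

Base case: t_0 = 0, and -5^0 + 1 = -1 + 1 = 0.
Assume t_k = -5^k + 1 for some k ≥ 0.
Then t_{k+1} = 5t_k − 4 = 5·(-5^k + 1) − 4 = -5^{k+1} + 5 − 4 = -5^{k+1} + 1.
Hence t_n = -5^n + 1 for every n ≥ 0, by induction.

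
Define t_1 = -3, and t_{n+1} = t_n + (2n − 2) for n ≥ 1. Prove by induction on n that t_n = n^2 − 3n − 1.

Base case: t_1 = -3, and 1^2 − 3·1 − 1 = -3.
Assume t_r = r^2 − 3r − 1.
Then t_{r+1} = t_r + (2r − 2) = (r^2 − 3r − 1) + (2r − 2) = r^2 − r − 3,
and (r+1)^2 − 3·(r+1) − 1 = r^2 − r − 3.
This completes the inductive step, so t_n = n^2 − 3n − 1 for all n ≥ 1.

t_n = n^2 − 3n − 1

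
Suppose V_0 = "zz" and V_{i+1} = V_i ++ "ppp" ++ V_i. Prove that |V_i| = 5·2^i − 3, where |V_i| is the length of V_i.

Base case: |V_0| = 2, and 5·2^0 − 3 = 2.
Assume |V_j| = 5·2^j − 3.
Then |V_{j+1}| = |V_j| + 3 + |V_j| = 2|V_j| + 3 = 2(5·2^j − 3) + 3 = 5·2^{j+1} − 6 + 3 = 5·2^{j+1} − 3.
Hence |V_i| = 5·2^i − 3 for every i ≥ 0, by induction.

|V_i| = 5·2^i − 3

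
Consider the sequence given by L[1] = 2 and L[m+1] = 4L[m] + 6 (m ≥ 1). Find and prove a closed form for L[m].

Claim: L[m] = 4^m − 2.

Base case: L[1] = 2, and 4^1 − 2 = 4 − 2 = 2.
Assume L[k] = 4^k − 2 for some k ≥ 1.
Then L[k+1] = 4L[k] + 6 = 4·(4^k − 2) + 6 = 4^{k+1} − 8 + 6 = 4^{k+1} − 2.
So the formula holds for k+1, and by induction L[m] = 4^m − 2 for all m ≥ 1.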